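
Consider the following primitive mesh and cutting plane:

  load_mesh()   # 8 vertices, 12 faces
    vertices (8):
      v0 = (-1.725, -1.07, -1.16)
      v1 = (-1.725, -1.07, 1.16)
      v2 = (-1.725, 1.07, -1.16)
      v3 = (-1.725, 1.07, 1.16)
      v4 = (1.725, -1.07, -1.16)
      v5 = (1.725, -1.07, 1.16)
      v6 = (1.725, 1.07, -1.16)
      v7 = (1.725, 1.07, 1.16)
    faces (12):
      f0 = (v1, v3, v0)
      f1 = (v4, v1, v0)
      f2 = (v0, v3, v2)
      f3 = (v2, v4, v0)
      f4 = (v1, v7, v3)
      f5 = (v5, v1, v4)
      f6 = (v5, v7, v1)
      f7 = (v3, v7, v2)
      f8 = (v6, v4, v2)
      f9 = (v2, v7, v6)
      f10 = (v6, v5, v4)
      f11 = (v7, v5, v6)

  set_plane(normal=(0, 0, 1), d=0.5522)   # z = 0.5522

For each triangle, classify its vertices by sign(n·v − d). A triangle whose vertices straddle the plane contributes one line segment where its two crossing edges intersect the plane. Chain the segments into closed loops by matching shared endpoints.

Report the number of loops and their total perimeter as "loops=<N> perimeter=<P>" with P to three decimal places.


loops=1 perimeter=11.180

Straddling triangles (8 of 12):
  (v1,v3,v0) [++-] → (-1.725, 0.509357, 0.5522)–(-1.725, -1.07, 0.5522)  len=1.5794
  (v4,v1,v0) [-+-] → (-0.821159, -1.07, 0.5522)–(-1.725, -1.07, 0.5522)  len=0.9038
  (v0,v3,v2) [-+-] → (-1.725, 0.509357, 0.5522)–(-1.725, 1.07, 0.5522)  len=0.5606
  (v5,v1,v4) [++-] → (-0.821159, -1.07, 0.5522)–(1.725, -1.07, 0.5522)  len=2.5462
  (v3,v7,v2) [++-] → (0.821159, 1.07, 0.5522)–(-1.725, 1.07, 0.5522)  len=2.5462
  (v2,v7,v6) [-+-] → (0.821159, 1.07, 0.5522)–(1.725, 1.07, 0.5522)  len=0.9038
  (v6,v5,v4) [-+-] → (1.725, -0.509357, 0.5522)–(1.725, -1.07, 0.5522)  len=0.5606
  (v7,v5,v6) [++-] → (1.725, -0.509357, 0.5522)–(1.725, 1.07, 0.5522)  len=1.5794

Chained into 1 loop(s):
  loop 1: 8 segments, perimeter = 11.1800
Total perimeter = 11.180


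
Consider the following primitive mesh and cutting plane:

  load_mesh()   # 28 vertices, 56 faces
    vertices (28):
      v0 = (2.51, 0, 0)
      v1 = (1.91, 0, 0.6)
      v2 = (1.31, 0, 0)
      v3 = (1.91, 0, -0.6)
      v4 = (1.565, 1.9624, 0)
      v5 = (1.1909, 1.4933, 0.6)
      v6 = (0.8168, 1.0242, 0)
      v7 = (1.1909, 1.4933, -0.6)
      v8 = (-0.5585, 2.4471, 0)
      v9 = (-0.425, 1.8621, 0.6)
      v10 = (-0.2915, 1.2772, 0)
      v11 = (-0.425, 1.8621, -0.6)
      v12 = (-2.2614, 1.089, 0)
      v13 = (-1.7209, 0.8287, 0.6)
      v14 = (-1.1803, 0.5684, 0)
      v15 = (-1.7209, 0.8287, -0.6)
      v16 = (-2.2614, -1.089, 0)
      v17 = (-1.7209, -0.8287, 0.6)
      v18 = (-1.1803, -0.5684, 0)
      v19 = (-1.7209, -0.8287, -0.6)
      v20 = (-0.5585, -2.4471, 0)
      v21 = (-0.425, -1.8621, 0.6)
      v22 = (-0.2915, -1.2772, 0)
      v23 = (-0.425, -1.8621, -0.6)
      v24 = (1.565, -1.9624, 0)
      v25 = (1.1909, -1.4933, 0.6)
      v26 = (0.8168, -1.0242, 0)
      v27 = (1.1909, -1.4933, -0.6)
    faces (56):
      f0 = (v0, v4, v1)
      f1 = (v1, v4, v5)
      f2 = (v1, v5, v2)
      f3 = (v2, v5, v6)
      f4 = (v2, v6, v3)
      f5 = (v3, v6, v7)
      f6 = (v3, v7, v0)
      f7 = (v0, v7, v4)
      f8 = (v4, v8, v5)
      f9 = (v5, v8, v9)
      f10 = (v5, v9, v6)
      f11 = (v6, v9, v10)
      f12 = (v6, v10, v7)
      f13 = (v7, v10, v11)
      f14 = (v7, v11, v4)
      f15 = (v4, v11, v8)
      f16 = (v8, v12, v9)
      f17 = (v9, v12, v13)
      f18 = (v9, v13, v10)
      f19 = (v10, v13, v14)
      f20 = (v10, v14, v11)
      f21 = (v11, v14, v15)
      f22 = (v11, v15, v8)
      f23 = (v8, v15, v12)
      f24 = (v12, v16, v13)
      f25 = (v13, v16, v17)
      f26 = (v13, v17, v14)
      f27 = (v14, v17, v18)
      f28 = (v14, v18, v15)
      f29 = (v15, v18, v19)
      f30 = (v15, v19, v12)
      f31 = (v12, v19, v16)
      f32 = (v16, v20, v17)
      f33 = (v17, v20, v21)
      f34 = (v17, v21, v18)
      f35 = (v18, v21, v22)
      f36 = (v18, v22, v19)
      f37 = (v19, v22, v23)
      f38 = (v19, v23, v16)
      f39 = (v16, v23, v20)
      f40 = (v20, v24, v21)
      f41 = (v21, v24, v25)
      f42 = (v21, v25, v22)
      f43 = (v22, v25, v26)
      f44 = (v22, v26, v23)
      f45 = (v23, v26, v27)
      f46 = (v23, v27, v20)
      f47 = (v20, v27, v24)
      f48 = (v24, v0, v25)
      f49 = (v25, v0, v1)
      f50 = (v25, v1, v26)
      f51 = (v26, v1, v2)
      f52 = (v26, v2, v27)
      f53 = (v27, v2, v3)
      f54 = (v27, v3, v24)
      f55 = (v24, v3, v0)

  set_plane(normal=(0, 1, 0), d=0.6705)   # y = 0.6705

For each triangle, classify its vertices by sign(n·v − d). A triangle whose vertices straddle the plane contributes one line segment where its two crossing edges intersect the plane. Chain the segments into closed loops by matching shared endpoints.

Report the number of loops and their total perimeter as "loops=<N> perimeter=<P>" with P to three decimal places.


loops=2 perimeter=6.818

Straddling triangles (18 of 56):
  (v0,v4,v1) [-+-] → (2.18712, 0.6705, 0)–(1.79212, 0.6705, 0.394996)  len=0.5586
  (v1,v4,v5) [-++] → (1.79212, 0.6705, 0.394996)–(1.58712, 0.6705, 0.6)  len=0.2899
  (v1,v5,v2) [-+-] → (1.58712, 0.6705, 0.6)–(1.25652, 0.6705, 0.269403)  len=0.4675
  (v2,v5,v6) [-++] → (1.25652, 0.6705, 0.269403)–(0.987123, 0.6705, 0)  len=0.3810
  (v2,v6,v3) [-+-] → (0.987123, 0.6705, 0)–(1.19433, 0.6705, -0.207206)  len=0.2930
  (v3,v6,v7) [-++] → (1.19433, 0.6705, -0.207206)–(1.58712, 0.6705, -0.6)  len=0.5555
  (v3,v7,v0) [-+-] → (1.58712, 0.6705, -0.6)–(1.91772, 0.6705, -0.269403)  len=0.4675
  (v0,v7,v4) [-++] → (1.91772, 0.6705, -0.269403)–(2.18712, 0.6705, 0)  len=0.3810
  (v10,v13,v14) [++-] → (-1.39234, 0.6705, 0.235344)–(-1.05227, 0.6705, 0)  len=0.4136
  (v10,v14,v11) [+-+] → (-1.05227, 0.6705, 0)–(-1.12069, 0.6705, -0.0473526)  len=0.0832
  (v11,v14,v15) [+-+] → (-1.12069, 0.6705, -0.0473526)–(-1.39234, 0.6705, -0.235344)  len=0.3304
  (v12,v16,v13) [+-+] → (-2.2614, 0.6705, 0)–(-1.76549, 0.6705, 0.550503)  len=0.7409
  (v13,v16,v17) [+--] → (-1.76549, 0.6705, 0.550503)–(-1.7209, 0.6705, 0.6)  len=0.0666
  (v13,v17,v14) [+--] → (-1.7209, 0.6705, 0.6)–(-1.39234, 0.6705, 0.235344)  len=0.4908
  (v14,v18,v15) [--+] → (-1.65969, 0.6705, -0.532059)–(-1.39234, 0.6705, -0.235344)  len=0.3994
  (v15,v18,v19) [+--] → (-1.65969, 0.6705, -0.532059)–(-1.7209, 0.6705, -0.6)  len=0.0915
  (v15,v19,v12) [+-+] → (-1.7209, 0.6705, -0.6)–(-2.14345, 0.6705, -0.130938)  len=0.6313
  (v12,v19,v16) [+--] → (-2.14345, 0.6705, -0.130938)–(-2.2614, 0.6705, 0)  len=0.1762

Chained into 2 loop(s):
  loop 1: 8 segments, perimeter = 3.3941
  loop 2: 10 segments, perimeter = 3.4239
Total perimeter = 6.818


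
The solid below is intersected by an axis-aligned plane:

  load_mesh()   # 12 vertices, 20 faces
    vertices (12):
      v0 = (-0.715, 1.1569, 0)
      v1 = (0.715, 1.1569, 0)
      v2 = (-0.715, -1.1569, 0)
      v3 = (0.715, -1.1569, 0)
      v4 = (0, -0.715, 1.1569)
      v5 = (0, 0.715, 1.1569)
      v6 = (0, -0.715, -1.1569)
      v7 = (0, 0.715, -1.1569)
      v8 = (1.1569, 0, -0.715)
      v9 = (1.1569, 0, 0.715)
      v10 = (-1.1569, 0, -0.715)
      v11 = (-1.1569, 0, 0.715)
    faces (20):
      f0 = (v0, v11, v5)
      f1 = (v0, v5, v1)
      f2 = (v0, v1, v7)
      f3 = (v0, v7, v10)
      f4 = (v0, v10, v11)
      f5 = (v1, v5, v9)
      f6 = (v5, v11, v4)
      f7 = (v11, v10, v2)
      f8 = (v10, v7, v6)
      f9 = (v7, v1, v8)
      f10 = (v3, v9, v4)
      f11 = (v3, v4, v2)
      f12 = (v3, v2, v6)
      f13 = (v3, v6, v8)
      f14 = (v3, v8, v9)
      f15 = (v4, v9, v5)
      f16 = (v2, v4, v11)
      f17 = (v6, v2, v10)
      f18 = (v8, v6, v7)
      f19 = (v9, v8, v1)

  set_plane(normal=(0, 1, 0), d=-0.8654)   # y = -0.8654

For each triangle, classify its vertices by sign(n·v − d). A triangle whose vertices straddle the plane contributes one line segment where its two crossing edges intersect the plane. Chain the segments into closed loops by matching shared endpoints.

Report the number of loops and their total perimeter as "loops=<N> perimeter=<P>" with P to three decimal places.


loops=1 perimeter=4.992

Straddling triangles (8 of 20):
  (v11,v10,v2) [++-] → (-0.826344, -0.8654, -0.180156)–(-0.826344, -0.8654, 0.180156)  len=0.3603
  (v3,v9,v4) [-++] → (0.826344, -0.8654, 0.180156)–(0.243349, -0.8654, 0.763151)  len=0.8245
  (v3,v4,v2) [-+-] → (0.243349, -0.8654, 0.763151)–(-0.243349, -0.8654, 0.763151)  len=0.4867
  (v3,v2,v6) [--+] → (-0.243349, -0.8654, -0.763151)–(0.243349, -0.8654, -0.763151)  len=0.4867
  (v3,v6,v8) [-++] → (0.243349, -0.8654, -0.763151)–(0.826344, -0.8654, -0.180156)  len=0.8245
  (v3,v8,v9) [-++] → (0.826344, -0.8654, -0.180156)–(0.826344, -0.8654, 0.180156)  len=0.3603
  (v2,v4,v11) [-++] → (-0.243349, -0.8654, 0.763151)–(-0.826344, -0.8654, 0.180156)  len=0.8245
  (v6,v2,v10) [+-+] → (-0.243349, -0.8654, -0.763151)–(-0.826344, -0.8654, -0.180156)  len=0.8245

Chained into 1 loop(s):
  loop 1: 8 segments, perimeter = 4.9919
Total perimeter = 4.992


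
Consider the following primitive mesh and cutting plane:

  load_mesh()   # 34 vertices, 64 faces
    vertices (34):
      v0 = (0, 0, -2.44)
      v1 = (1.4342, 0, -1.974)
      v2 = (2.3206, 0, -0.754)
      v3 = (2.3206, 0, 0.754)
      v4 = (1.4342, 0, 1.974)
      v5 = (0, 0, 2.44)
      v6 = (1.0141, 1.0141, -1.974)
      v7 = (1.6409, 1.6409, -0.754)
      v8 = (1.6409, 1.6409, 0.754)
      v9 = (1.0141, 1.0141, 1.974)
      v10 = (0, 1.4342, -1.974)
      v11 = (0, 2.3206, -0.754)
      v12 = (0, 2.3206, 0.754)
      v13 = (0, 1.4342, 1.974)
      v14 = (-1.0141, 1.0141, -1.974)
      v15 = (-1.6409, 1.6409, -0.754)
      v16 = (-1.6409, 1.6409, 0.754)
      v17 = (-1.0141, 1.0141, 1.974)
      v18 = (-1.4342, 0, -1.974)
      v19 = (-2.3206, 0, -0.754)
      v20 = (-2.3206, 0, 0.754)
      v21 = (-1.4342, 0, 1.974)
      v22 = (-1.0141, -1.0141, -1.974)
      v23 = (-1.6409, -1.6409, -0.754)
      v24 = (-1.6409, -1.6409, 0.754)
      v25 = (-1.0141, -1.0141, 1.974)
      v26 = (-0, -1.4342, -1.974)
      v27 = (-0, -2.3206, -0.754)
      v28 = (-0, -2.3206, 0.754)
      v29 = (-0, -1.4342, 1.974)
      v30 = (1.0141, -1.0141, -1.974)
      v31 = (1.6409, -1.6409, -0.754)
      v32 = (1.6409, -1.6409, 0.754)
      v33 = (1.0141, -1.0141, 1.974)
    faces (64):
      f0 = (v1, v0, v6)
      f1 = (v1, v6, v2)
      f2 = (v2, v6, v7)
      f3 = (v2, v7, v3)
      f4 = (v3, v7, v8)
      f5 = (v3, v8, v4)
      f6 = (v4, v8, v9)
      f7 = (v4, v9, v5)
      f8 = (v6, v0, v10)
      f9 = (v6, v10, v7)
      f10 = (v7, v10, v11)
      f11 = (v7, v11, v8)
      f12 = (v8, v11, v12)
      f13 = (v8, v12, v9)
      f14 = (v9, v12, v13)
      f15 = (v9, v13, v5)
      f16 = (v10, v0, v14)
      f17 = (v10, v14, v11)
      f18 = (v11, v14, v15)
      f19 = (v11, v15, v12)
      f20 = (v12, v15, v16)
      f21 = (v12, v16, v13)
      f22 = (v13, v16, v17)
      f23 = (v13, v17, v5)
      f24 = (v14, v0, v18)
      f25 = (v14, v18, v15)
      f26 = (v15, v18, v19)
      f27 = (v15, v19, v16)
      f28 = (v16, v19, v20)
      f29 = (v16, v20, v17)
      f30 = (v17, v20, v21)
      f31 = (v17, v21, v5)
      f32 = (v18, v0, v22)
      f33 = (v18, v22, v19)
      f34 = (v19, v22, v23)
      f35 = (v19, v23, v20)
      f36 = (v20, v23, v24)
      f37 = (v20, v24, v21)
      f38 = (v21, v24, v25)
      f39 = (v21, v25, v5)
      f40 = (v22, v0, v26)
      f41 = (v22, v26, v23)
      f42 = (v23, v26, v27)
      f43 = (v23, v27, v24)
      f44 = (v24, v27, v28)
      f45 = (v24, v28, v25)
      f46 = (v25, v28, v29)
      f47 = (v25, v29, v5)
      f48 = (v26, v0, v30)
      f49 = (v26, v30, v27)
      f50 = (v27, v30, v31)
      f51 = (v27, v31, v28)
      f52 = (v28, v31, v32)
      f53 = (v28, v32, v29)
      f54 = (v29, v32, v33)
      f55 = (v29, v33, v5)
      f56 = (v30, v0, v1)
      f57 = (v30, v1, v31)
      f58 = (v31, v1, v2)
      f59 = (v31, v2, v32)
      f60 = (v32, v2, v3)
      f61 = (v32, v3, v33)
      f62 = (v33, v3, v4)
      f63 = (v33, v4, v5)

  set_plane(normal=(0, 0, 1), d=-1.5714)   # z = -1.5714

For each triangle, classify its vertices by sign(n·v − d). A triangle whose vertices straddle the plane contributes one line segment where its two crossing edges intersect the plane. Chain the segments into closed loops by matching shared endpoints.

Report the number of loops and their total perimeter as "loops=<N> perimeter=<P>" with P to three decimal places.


loops=1 perimeter=10.572

Straddling triangles (16 of 64):
  (v1,v6,v2) [--+] → (1.44525, 0.679447, -1.5714)–(1.72671, 0, -1.5714)  len=0.7354
  (v2,v6,v7) [+-+] → (1.44525, 0.679447, -1.5714)–(1.22094, 1.22094, -1.5714)  len=0.5861
  (v6,v10,v7) [--+] → (0.541497, 1.50241, -1.5714)–(1.22094, 1.22094, -1.5714)  len=0.7354
  (v7,v10,v11) [+-+] → (0.541497, 1.50241, -1.5714)–(0, 1.72671, -1.5714)  len=0.5861
  (v10,v14,v11) [--+] → (-0.679447, 1.44525, -1.5714)–(0, 1.72671, -1.5714)  len=0.7354
  (v11,v14,v15) [+-+] → (-0.679447, 1.44525, -1.5714)–(-1.22094, 1.22094, -1.5714)  len=0.5861
  (v14,v18,v15) [--+] → (-1.50241, 0.541497, -1.5714)–(-1.22094, 1.22094, -1.5714)  len=0.7354
  (v15,v18,v19) [+-+] → (-1.50241, 0.541497, -1.5714)–(-1.72671, 0, -1.5714)  len=0.5861
  (v18,v22,v19) [--+] → (-1.44525, -0.679447, -1.5714)–(-1.72671, 0, -1.5714)  len=0.7354
  (v19,v22,v23) [+-+] → (-1.44525, -0.679447, -1.5714)–(-1.22094, -1.22094, -1.5714)  len=0.5861
  (v22,v26,v23) [--+] → (-0.541497, -1.50241, -1.5714)–(-1.22094, -1.22094, -1.5714)  len=0.7354
  (v23,v26,v27) [+-+] → (-0.541497, -1.50241, -1.5714)–(0, -1.72671, -1.5714)  len=0.5861
  (v26,v30,v27) [--+] → (0.679447, -1.44525, -1.5714)–(0, -1.72671, -1.5714)  len=0.7354
  (v27,v30,v31) [+-+] → (0.679447, -1.44525, -1.5714)–(1.22094, -1.22094, -1.5714)  len=0.5861
  (v30,v1,v31) [--+] → (1.50241, -0.541497, -1.5714)–(1.22094, -1.22094, -1.5714)  len=0.7354
  (v31,v1,v2) [+-+] → (1.50241, -0.541497, -1.5714)–(1.72671, 0, -1.5714)  len=0.5861

Chained into 1 loop(s):
  loop 1: 16 segments, perimeter = 10.5724
Total perimeter = 10.572


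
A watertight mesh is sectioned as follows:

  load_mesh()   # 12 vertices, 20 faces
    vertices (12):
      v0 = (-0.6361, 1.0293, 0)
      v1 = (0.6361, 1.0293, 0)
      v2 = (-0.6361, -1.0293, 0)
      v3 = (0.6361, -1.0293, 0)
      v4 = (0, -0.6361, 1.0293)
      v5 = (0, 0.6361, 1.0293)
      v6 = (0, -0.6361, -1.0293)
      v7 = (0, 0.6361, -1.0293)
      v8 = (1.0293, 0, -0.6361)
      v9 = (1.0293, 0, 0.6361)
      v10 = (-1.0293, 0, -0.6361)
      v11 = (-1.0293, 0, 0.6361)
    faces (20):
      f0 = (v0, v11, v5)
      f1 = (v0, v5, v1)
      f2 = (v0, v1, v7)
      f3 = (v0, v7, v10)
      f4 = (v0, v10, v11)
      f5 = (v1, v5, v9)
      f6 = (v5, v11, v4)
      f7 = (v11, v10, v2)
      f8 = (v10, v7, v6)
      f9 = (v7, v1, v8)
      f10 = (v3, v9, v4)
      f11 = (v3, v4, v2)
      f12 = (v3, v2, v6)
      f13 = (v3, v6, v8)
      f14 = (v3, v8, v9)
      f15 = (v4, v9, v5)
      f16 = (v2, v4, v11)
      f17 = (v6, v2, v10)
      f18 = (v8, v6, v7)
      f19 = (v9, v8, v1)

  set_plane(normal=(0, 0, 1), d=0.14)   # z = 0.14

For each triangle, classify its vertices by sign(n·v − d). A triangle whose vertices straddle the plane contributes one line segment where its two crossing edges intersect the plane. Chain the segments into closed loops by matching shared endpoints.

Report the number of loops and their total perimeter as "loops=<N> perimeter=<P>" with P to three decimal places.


Straddling triangles (10 of 20):
  (v0,v11,v5) [-++] → (-0.72264, 0.80276, 0.14)–(-0.549581, 0.975819, 0.14)  len=0.2447
  (v0,v5,v1) [-+-] → (-0.549581, 0.975819, 0.14)–(0.549581, 0.975819, 0.14)  len=1.0992
  (v0,v10,v11) [--+] → (-1.0293, 0, 0.14)–(-0.72264, 0.80276, 0.14)  len=0.8593
  (v1,v5,v9) [-++] → (0.549581, 0.975819, 0.14)–(0.72264, 0.80276, 0.14)  len=0.2447
  (v11,v10,v2) [+--] → (-1.0293, 0, 0.14)–(-0.72264, -0.80276, 0.14)  len=0.8593
  (v3,v9,v4) [-++] → (0.72264, -0.80276, 0.14)–(0.549581, -0.975819, 0.14)  len=0.2447
  (v3,v4,v2) [-+-] → (0.549581, -0.975819, 0.14)–(-0.549581, -0.975819, 0.14)  len=1.0992
  (v3,v8,v9) [--+] → (1.0293, 0, 0.14)–(0.72264, -0.80276, 0.14)  len=0.8593
  (v2,v4,v11) [-++] → (-0.549581, -0.975819, 0.14)–(-0.72264, -0.80276, 0.14)  len=0.2447
  (v9,v8,v1) [+--] → (1.0293, 0, 0.14)–(0.72264, 0.80276, 0.14)  len=0.8593

Chained into 1 loop(s):
  loop 1: 10 segments, perimeter = 6.6147
Total perimeter = 6.615

loops=1 perimeter=6.615


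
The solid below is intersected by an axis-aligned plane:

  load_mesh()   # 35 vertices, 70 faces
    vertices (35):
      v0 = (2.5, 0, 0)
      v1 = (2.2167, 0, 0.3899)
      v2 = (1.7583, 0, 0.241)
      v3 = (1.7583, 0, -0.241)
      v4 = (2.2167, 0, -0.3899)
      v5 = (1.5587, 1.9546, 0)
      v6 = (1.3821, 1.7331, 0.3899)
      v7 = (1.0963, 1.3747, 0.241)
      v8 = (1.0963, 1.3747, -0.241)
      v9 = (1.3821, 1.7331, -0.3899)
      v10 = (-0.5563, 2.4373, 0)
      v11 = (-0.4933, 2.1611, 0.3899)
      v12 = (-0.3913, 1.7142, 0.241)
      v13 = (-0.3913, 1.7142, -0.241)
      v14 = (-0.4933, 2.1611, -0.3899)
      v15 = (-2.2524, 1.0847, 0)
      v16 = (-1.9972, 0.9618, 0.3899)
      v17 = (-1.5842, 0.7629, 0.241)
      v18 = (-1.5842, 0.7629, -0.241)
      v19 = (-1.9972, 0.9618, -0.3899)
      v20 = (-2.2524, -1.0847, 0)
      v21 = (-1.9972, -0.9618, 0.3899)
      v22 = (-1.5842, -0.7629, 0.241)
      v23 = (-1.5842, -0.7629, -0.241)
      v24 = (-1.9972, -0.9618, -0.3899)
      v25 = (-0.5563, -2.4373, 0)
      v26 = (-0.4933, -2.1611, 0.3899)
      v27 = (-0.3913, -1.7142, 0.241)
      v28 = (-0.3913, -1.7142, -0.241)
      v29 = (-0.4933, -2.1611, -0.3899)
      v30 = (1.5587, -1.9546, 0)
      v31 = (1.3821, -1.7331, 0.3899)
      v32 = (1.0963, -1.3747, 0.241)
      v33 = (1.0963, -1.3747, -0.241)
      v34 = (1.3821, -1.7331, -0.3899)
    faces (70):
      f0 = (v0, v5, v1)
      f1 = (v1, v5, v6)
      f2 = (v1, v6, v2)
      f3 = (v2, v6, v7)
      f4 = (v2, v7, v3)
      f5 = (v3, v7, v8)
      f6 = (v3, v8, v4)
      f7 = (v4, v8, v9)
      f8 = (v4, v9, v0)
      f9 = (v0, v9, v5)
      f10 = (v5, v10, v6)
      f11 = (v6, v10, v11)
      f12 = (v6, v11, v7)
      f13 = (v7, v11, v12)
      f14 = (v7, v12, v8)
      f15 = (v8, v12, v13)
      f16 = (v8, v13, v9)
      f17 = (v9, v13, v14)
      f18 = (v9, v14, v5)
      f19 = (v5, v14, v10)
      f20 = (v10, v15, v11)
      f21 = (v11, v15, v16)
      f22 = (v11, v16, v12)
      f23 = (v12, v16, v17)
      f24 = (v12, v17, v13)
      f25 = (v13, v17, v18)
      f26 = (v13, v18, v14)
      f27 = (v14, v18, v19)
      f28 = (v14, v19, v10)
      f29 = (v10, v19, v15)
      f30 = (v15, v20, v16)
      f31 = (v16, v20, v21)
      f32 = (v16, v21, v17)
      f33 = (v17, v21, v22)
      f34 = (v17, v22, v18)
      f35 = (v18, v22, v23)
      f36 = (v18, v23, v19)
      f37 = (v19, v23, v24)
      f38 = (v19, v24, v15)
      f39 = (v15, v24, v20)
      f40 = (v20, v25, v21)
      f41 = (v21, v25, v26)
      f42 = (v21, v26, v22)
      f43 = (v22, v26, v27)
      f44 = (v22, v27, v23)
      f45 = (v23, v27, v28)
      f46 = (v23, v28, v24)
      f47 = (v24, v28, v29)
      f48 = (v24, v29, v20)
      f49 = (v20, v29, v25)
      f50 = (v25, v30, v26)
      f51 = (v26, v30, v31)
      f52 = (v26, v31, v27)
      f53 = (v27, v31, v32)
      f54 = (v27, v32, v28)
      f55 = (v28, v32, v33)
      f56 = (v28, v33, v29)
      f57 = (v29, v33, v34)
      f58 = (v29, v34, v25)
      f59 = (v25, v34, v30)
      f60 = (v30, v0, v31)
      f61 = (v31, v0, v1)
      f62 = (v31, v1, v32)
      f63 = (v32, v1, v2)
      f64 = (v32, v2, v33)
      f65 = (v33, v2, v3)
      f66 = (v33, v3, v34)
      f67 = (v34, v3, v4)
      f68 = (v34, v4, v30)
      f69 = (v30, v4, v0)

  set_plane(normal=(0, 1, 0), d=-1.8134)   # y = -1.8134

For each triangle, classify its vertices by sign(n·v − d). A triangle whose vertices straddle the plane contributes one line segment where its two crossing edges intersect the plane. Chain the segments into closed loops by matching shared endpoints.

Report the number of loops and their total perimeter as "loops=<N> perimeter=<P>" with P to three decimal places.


loops=1 perimeter=6.578

Straddling triangles (16 of 70):
  (v20,v25,v21) [+-+] → (-1.33864, -1.8134, 0)–(-1.16557, -1.8134, 0.164865)  len=0.2390
  (v21,v25,v26) [+--] → (-1.16557, -1.8134, 0.164865)–(-0.929309, -1.8134, 0.3899)  len=0.3263
  (v21,v26,v22) [+-+] → (-0.929309, -1.8134, 0.3899)–(-0.764582, -1.8134, 0.352872)  len=0.1688
  (v22,v26,v27) [+-+] → (-0.764582, -1.8134, 0.352872)–(-0.413941, -1.8134, 0.274052)  len=0.3594
  (v24,v28,v29) [++-] → (-0.413941, -1.8134, -0.274052)–(-0.929309, -1.8134, -0.3899)  len=0.5282
  (v24,v29,v20) [+-+] → (-0.929309, -1.8134, -0.3899)–(-1.06153, -1.8134, -0.263954)  len=0.1826
  (v20,v29,v25) [+--] → (-1.06153, -1.8134, -0.263954)–(-1.33864, -1.8134, 0)  len=0.3827
  (v26,v30,v31) [--+] → (1.44612, -1.8134, 0.24855)–(1.03024, -1.8134, 0.3899)  len=0.4392
  (v26,v31,v27) [-++] → (1.03024, -1.8134, 0.3899)–(-0.413941, -1.8134, 0.274052)  len=1.4488
  (v28,v33,v29) [++-] → (0.209528, -1.8134, -0.324065)–(-0.413941, -1.8134, -0.274052)  len=0.6255
  (v29,v33,v34) [-++] → (0.209528, -1.8134, -0.324065)–(1.03024, -1.8134, -0.3899)  len=0.8234
  (v29,v34,v25) [-+-] → (1.03024, -1.8134, -0.3899)–(1.16106, -1.8134, -0.34544)  len=0.1382
  (v25,v34,v30) [-+-] → (1.16106, -1.8134, -0.34544)–(1.44612, -1.8134, -0.24855)  len=0.3011
  (v30,v0,v31) [-++] → (1.6267, -1.8134, 0)–(1.44612, -1.8134, 0.24855)  len=0.3072
  (v34,v4,v30) [++-] → (1.60623, -1.8134, -0.0281663)–(1.44612, -1.8134, -0.24855)  len=0.2724
  (v30,v4,v0) [-++] → (1.60623, -1.8134, -0.0281663)–(1.6267, -1.8134, 0)  len=0.0348

Chained into 1 loop(s):
  loop 1: 16 segments, perimeter = 6.5777
Total perimeter = 6.578


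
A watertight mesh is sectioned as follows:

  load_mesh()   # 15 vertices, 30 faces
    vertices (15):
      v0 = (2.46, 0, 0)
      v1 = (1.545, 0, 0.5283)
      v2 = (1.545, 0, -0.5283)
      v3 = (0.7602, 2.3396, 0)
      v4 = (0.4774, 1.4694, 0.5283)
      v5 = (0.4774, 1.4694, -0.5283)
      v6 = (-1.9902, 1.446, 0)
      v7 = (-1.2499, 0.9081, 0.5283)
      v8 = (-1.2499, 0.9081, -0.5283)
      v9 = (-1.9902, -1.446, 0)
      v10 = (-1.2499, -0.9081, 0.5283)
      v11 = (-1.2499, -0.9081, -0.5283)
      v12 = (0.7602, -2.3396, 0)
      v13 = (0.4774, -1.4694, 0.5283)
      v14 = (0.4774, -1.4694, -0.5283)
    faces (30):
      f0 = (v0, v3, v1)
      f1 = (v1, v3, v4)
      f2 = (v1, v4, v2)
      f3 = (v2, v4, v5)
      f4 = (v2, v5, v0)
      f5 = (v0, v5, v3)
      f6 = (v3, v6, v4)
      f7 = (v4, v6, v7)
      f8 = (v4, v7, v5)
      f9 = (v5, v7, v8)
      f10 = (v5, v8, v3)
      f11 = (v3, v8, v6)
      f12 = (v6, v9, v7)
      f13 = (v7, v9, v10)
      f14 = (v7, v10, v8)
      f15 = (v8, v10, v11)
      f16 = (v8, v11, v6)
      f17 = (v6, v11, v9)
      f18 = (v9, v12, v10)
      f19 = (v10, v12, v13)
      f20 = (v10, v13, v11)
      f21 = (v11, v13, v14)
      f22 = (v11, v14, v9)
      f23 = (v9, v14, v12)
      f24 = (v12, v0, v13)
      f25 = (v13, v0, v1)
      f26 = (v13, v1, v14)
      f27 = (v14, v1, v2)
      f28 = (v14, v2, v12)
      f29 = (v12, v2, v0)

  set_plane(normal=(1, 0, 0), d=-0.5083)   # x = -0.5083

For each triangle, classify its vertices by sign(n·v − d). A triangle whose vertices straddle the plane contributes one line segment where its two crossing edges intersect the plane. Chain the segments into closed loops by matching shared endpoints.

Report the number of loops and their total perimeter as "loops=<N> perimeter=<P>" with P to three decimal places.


Straddling triangles (12 of 30):
  (v3,v6,v4) [+-+] → (-0.5083, 1.92747, 0)–(-0.5083, 1.46005, 0.317267)  len=0.5649
  (v4,v6,v7) [+--] → (-0.5083, 1.46005, 0.317267)–(-0.5083, 1.14909, 0.5283)  len=0.3758
  (v4,v7,v5) [+-+] → (-0.5083, 1.14909, 0.5283)–(-0.5083, 1.14909, 0.0746587)  len=0.4536
  (v5,v7,v8) [+--] → (-0.5083, 1.14909, 0.0746587)–(-0.5083, 1.14909, -0.5283)  len=0.6030
  (v5,v8,v3) [+-+] → (-0.5083, 1.14909, -0.5283)–(-0.5083, 1.43623, -0.333391)  len=0.3470
  (v3,v8,v6) [+--] → (-0.5083, 1.43623, -0.333391)–(-0.5083, 1.92747, 0)  len=0.5937
  (v9,v12,v10) [-+-] → (-0.5083, -1.92747, 0)–(-0.5083, -1.43623, 0.333391)  len=0.5937
  (v10,v12,v13) [-++] → (-0.5083, -1.43623, 0.333391)–(-0.5083, -1.14909, 0.5283)  len=0.3470
  (v10,v13,v11) [-+-] → (-0.5083, -1.14909, 0.5283)–(-0.5083, -1.14909, -0.0746587)  len=0.6030
  (v11,v13,v14) [-++] → (-0.5083, -1.14909, -0.0746587)–(-0.5083, -1.14909, -0.5283)  len=0.4536
  (v11,v14,v9) [-+-] → (-0.5083, -1.14909, -0.5283)–(-0.5083, -1.46005, -0.317267)  len=0.3758
  (v9,v14,v12) [-++] → (-0.5083, -1.46005, -0.317267)–(-0.5083, -1.92747, 0)  len=0.5649

Chained into 2 loop(s):
  loop 1: 6 segments, perimeter = 2.9381
  loop 2: 6 segments, perimeter = 2.9381
Total perimeter = 5.876

loops=2 perimeter=5.876


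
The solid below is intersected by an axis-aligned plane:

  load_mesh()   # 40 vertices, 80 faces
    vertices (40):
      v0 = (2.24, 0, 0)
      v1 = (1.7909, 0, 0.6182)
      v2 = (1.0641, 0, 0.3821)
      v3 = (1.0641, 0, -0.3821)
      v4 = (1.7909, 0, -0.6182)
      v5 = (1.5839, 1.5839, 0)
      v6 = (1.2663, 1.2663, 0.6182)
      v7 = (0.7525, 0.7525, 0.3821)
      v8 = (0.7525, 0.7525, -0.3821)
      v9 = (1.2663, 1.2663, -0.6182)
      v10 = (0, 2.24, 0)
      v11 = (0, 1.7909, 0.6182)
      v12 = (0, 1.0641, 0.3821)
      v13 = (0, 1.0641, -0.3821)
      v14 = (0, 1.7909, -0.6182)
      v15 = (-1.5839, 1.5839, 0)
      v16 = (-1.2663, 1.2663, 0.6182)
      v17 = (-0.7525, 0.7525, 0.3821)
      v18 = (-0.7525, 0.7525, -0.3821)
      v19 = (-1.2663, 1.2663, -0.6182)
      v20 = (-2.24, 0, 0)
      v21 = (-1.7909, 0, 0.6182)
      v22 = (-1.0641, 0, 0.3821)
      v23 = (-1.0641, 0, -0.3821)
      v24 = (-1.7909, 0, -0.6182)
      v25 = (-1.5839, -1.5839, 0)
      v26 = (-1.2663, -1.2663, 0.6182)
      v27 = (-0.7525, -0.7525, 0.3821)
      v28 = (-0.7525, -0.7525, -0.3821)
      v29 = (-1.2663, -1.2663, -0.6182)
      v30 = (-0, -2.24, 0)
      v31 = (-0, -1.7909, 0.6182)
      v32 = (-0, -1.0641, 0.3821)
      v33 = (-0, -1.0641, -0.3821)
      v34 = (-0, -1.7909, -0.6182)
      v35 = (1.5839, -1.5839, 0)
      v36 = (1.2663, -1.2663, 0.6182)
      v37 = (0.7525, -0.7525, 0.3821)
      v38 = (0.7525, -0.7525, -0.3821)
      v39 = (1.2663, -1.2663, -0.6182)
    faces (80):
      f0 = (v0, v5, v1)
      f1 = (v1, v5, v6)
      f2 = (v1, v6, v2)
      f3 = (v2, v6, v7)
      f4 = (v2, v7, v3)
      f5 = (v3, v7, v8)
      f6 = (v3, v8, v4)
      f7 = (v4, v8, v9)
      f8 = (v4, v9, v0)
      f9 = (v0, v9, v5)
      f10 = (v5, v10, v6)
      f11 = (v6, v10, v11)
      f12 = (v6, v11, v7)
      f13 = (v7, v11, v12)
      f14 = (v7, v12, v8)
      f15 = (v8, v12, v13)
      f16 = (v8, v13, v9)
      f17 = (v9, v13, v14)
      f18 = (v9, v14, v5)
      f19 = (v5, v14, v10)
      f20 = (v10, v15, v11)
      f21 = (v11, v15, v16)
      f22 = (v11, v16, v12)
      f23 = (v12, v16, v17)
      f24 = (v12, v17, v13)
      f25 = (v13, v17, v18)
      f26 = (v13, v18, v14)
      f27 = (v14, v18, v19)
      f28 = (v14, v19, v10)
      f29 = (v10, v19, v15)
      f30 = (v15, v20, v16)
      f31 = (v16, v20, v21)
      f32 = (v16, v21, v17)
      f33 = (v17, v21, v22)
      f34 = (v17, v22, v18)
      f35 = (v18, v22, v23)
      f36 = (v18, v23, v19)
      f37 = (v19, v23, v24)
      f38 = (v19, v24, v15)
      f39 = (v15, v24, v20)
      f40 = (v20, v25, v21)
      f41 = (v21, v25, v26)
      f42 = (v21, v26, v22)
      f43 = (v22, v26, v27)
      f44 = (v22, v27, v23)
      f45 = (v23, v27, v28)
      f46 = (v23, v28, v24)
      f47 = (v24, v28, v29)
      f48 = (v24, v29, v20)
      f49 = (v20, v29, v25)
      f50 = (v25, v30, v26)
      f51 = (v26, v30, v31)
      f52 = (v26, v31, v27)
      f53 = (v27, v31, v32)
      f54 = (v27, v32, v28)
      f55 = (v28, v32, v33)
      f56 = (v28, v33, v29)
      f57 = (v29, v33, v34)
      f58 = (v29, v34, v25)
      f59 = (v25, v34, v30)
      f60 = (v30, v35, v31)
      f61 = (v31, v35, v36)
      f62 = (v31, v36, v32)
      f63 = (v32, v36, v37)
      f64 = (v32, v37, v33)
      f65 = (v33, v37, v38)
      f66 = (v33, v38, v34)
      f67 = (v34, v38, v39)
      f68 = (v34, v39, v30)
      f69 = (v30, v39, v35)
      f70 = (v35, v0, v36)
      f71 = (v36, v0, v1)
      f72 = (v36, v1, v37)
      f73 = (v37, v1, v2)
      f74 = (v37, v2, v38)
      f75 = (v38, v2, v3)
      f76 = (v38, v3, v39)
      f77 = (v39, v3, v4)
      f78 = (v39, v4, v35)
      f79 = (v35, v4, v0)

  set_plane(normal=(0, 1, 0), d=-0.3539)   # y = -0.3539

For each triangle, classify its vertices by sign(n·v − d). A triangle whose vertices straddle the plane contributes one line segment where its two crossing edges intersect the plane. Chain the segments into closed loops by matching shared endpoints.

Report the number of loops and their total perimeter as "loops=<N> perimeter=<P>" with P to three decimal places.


loops=2 perimeter=7.641

Straddling triangles (20 of 80):
  (v20,v25,v21) [+-+] → (-2.0934, -0.3539, 0)–(-1.74465, -0.3539, 0.480072)  len=0.5934
  (v21,v25,v26) [+--] → (-1.74465, -0.3539, 0.480072)–(-1.64429, -0.3539, 0.6182)  len=0.1707
  (v21,v26,v22) [+-+] → (-1.64429, -0.3539, 0.6182)–(-1.12061, -0.3539, 0.448084)  len=0.5506
  (v22,v26,v27) [+--] → (-1.12061, -0.3539, 0.448084)–(-0.917555, -0.3539, 0.3821)  len=0.2135
  (v22,v27,v23) [+-+] → (-0.917555, -0.3539, 0.3821)–(-0.917555, -0.3539, -0.0226975)  len=0.4048
  (v23,v27,v28) [+--] → (-0.917555, -0.3539, -0.0226975)–(-0.917555, -0.3539, -0.3821)  len=0.3594
  (v23,v28,v24) [+-+] → (-0.917555, -0.3539, -0.3821)–(-1.30254, -0.3539, -0.507162)  len=0.4048
  (v24,v28,v29) [+--] → (-1.30254, -0.3539, -0.507162)–(-1.64429, -0.3539, -0.6182)  len=0.3593
  (v24,v29,v20) [+-+] → (-1.64429, -0.3539, -0.6182)–(-1.96787, -0.3539, -0.172772)  len=0.5506
  (v20,v29,v25) [+--] → (-1.96787, -0.3539, -0.172772)–(-2.0934, -0.3539, 0)  len=0.2136
  (v35,v0,v36) [-+-] → (2.0934, -0.3539, 0)–(1.96787, -0.3539, 0.172772)  len=0.2136
  (v36,v0,v1) [-++] → (1.96787, -0.3539, 0.172772)–(1.64429, -0.3539, 0.6182)  len=0.5506
  (v36,v1,v37) [-+-] → (1.64429, -0.3539, 0.6182)–(1.30254, -0.3539, 0.507162)  len=0.3593
  (v37,v1,v2) [-++] → (1.30254, -0.3539, 0.507162)–(0.917555, -0.3539, 0.3821)  len=0.4048
  (v37,v2,v38) [-+-] → (0.917555, -0.3539, 0.3821)–(0.917555, -0.3539, 0.0226975)  len=0.3594
  (v38,v2,v3) [-++] → (0.917555, -0.3539, 0.0226975)–(0.917555, -0.3539, -0.3821)  len=0.4048
  (v38,v3,v39) [-+-] → (0.917555, -0.3539, -0.3821)–(1.12061, -0.3539, -0.448084)  len=0.2135
  (v39,v3,v4) [-++] → (1.12061, -0.3539, -0.448084)–(1.64429, -0.3539, -0.6182)  len=0.5506
  (v39,v4,v35) [-+-] → (1.64429, -0.3539, -0.6182)–(1.74465, -0.3539, -0.480072)  len=0.1707
  (v35,v4,v0) [-++] → (1.74465, -0.3539, -0.480072)–(2.0934, -0.3539, 0)  len=0.5934

Chained into 2 loop(s):
  loop 1: 10 segments, perimeter = 3.8207
  loop 2: 10 segments, perimeter = 3.8207
Total perimeter = 7.641


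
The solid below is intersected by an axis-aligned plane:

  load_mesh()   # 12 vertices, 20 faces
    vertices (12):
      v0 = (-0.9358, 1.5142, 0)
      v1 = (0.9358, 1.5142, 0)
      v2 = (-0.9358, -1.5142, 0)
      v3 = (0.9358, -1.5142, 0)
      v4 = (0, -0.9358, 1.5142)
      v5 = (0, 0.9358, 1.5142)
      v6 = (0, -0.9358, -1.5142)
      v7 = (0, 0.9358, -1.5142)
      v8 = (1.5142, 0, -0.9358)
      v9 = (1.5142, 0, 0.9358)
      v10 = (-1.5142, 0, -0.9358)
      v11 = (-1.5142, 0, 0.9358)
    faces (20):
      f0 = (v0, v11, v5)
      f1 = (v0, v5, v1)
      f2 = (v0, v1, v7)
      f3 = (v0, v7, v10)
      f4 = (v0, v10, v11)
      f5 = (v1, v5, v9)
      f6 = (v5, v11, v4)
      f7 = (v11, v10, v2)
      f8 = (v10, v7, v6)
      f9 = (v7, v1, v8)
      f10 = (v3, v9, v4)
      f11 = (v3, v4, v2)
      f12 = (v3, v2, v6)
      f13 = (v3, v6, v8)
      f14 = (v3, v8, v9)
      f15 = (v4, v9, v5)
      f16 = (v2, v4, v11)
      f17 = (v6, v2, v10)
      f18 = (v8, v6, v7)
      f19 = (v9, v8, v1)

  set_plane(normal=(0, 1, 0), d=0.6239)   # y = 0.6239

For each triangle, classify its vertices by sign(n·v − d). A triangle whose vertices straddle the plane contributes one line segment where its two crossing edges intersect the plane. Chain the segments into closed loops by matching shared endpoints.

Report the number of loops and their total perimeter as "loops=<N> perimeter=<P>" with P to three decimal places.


loops=1 perimeter=8.724

Straddling triangles (10 of 20):
  (v0,v11,v5) [+-+] → (-1.27588, 0.6239, 0.55022)–(-0.504679, 0.6239, 1.32142)  len=1.0906
  (v0,v7,v10) [++-] → (-0.504679, 0.6239, -1.32142)–(-1.27588, 0.6239, -0.55022)  len=1.0906
  (v0,v10,v11) [+--] → (-1.27588, 0.6239, -0.55022)–(-1.27588, 0.6239, 0.55022)  len=1.1004
  (v1,v5,v9) [++-] → (0.504679, 0.6239, 1.32142)–(1.27588, 0.6239, 0.55022)  len=1.0906
  (v5,v11,v4) [+--] → (-0.504679, 0.6239, 1.32142)–(0, 0.6239, 1.5142)  len=0.5402
  (v10,v7,v6) [-+-] → (-0.504679, 0.6239, -1.32142)–(0, 0.6239, -1.5142)  len=0.5402
  (v7,v1,v8) [++-] → (1.27588, 0.6239, -0.55022)–(0.504679, 0.6239, -1.32142)  len=1.0906
  (v4,v9,v5) [--+] → (0.504679, 0.6239, 1.32142)–(0, 0.6239, 1.5142)  len=0.5402
  (v8,v6,v7) [--+] → (0, 0.6239, -1.5142)–(0.504679, 0.6239, -1.32142)  len=0.5402
  (v9,v8,v1) [--+] → (1.27588, 0.6239, -0.55022)–(1.27588, 0.6239, 0.55022)  len=1.1004

Chained into 1 loop(s):
  loop 1: 10 segments, perimeter = 8.7244
Total perimeter = 8.724


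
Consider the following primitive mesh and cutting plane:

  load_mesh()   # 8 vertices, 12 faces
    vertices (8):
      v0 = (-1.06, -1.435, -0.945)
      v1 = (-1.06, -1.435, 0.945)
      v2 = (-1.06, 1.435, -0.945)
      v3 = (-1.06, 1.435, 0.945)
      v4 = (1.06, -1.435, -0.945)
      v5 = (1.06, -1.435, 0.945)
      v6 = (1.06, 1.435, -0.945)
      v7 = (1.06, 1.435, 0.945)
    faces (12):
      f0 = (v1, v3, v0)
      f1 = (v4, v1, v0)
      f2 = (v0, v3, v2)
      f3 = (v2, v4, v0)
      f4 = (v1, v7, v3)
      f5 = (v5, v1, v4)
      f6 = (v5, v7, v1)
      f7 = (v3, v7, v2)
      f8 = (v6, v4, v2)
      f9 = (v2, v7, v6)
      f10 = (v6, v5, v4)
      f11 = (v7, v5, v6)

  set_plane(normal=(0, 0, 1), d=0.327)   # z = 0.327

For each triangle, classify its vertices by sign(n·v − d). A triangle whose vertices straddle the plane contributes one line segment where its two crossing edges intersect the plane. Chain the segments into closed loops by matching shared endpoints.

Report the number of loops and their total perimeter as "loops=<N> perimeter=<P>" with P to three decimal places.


loops=1 perimeter=9.980

Straddling triangles (8 of 12):
  (v1,v3,v0) [++-] → (-1.06, 0.496556, 0.327)–(-1.06, -1.435, 0.327)  len=1.9316
  (v4,v1,v0) [-+-] → (-0.366794, -1.435, 0.327)–(-1.06, -1.435, 0.327)  len=0.6932
  (v0,v3,v2) [-+-] → (-1.06, 0.496556, 0.327)–(-1.06, 1.435, 0.327)  len=0.9384
  (v5,v1,v4) [++-] → (-0.366794, -1.435, 0.327)–(1.06, -1.435, 0.327)  len=1.4268
  (v3,v7,v2) [++-] → (0.366794, 1.435, 0.327)–(-1.06, 1.435, 0.327)  len=1.4268
  (v2,v7,v6) [-+-] → (0.366794, 1.435, 0.327)–(1.06, 1.435, 0.327)  len=0.6932
  (v6,v5,v4) [-+-] → (1.06, -0.496556, 0.327)–(1.06, -1.435, 0.327)  len=0.9384
  (v7,v5,v6) [++-] → (1.06, -0.496556, 0.327)–(1.06, 1.435, 0.327)  len=1.9316

Chained into 1 loop(s):
  loop 1: 8 segments, perimeter = 9.9800
Total perimeter = 9.980


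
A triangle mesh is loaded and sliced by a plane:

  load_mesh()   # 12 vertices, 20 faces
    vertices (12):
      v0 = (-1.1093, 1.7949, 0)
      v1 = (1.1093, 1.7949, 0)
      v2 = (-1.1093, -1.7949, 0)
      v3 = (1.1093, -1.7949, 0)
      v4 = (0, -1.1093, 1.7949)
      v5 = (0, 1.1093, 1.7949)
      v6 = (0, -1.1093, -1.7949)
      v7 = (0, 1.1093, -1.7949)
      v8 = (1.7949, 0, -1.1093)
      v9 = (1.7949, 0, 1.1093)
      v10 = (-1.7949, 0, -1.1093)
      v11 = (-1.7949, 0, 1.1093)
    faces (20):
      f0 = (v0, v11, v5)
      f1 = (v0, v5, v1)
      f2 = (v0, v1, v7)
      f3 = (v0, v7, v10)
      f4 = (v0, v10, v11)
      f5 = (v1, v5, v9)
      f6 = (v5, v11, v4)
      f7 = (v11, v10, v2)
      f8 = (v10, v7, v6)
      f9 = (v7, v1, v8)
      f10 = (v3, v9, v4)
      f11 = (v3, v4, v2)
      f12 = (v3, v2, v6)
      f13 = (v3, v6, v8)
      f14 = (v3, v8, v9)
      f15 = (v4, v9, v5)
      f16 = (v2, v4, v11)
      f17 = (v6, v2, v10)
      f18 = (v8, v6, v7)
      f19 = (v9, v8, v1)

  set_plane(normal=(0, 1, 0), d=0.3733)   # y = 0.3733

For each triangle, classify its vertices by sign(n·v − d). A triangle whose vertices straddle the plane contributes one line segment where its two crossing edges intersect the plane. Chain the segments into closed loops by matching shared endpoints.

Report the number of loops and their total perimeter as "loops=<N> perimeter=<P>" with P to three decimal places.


loops=1 perimeter=11.224

Straddling triangles (10 of 20):
  (v0,v11,v5) [+-+] → (-1.65231, 0.3733, 0.87859)–(-1.19088, 0.3733, 1.34002)  len=0.6526
  (v0,v7,v10) [++-] → (-1.19088, 0.3733, -1.34002)–(-1.65231, 0.3733, -0.87859)  len=0.6526
  (v0,v10,v11) [+--] → (-1.65231, 0.3733, -0.87859)–(-1.65231, 0.3733, 0.87859)  len=1.7572
  (v1,v5,v9) [++-] → (1.19088, 0.3733, 1.34002)–(1.65231, 0.3733, 0.87859)  len=0.6526
  (v5,v11,v4) [+--] → (-1.19088, 0.3733, 1.34002)–(0, 0.3733, 1.7949)  len=1.2748
  (v10,v7,v6) [-+-] → (-1.19088, 0.3733, -1.34002)–(0, 0.3733, -1.7949)  len=1.2748
  (v7,v1,v8) [++-] → (1.65231, 0.3733, -0.87859)–(1.19088, 0.3733, -1.34002)  len=0.6526
  (v4,v9,v5) [--+] → (1.19088, 0.3733, 1.34002)–(0, 0.3733, 1.7949)  len=1.2748
  (v8,v6,v7) [--+] → (0, 0.3733, -1.7949)–(1.19088, 0.3733, -1.34002)  len=1.2748
  (v9,v8,v1) [--+] → (1.65231, 0.3733, -0.87859)–(1.65231, 0.3733, 0.87859)  len=1.7572

Chained into 1 loop(s):
  loop 1: 10 segments, perimeter = 11.2238
Total perimeter = 11.224


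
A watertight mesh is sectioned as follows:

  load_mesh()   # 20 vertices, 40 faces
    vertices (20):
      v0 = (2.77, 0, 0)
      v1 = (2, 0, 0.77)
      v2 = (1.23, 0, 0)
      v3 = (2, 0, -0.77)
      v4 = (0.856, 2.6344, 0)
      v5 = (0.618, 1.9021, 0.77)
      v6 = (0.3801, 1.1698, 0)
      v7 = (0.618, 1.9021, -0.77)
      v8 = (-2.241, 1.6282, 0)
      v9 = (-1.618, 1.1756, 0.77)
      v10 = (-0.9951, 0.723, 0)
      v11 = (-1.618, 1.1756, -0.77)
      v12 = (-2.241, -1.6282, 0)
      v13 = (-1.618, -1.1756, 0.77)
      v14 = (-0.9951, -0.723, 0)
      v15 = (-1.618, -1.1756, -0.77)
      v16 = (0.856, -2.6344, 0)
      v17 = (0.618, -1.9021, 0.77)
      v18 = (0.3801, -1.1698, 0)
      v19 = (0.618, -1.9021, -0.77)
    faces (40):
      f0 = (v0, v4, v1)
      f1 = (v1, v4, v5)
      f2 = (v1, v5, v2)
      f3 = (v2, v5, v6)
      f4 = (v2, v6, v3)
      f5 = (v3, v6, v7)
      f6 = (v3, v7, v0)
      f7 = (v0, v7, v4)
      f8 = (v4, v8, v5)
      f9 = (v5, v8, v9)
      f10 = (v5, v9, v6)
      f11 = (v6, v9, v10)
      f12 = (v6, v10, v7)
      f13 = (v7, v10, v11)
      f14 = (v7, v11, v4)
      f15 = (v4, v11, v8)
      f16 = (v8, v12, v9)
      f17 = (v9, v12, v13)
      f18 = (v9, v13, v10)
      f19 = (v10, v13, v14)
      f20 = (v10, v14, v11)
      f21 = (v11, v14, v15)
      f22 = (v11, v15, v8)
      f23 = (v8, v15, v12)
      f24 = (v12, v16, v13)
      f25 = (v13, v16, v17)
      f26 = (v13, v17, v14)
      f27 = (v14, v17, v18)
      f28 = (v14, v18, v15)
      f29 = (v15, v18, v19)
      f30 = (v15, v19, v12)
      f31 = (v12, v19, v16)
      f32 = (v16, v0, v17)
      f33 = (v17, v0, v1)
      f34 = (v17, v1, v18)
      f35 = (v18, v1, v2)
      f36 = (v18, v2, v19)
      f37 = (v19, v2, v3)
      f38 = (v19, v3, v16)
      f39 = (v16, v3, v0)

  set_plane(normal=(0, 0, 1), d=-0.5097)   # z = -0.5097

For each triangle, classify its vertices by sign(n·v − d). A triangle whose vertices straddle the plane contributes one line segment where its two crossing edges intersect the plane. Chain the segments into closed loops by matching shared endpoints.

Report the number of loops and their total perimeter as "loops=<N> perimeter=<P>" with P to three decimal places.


Straddling triangles (20 of 40):
  (v2,v6,v3) [++-] → (1.45239, 0.395453, -0.5097)–(1.7397, 0, -0.5097)  len=0.4888
  (v3,v6,v7) [-+-] → (1.45239, 0.395453, -0.5097)–(0.537577, 1.65454, -0.5097)  len=1.5563
  (v3,v7,v0) [--+] → (1.34549, 1.25909, -0.5097)–(2.2603, 0, -0.5097)  len=1.5563
  (v0,v7,v4) [+-+] → (1.34549, 1.25909, -0.5097)–(0.698456, 2.14966, -0.5097)  len=1.1008
  (v6,v10,v7) [++-] → (0.0726884, 1.5035, -0.5097)–(0.537577, 1.65454, -0.5097)  len=0.4888
  (v7,v10,v11) [-+-] → (0.0726884, 1.5035, -0.5097)–(-1.40743, 1.0226, -0.5097)  len=1.5563
  (v7,v11,v4) [--+] → (-0.781659, 1.66875, -0.5097)–(0.698456, 2.14966, -0.5097)  len=1.5563
  (v4,v11,v8) [+-+] → (-0.781659, 1.66875, -0.5097)–(-1.82861, 1.3286, -0.5097)  len=1.1008
  (v10,v14,v11) [++-] → (-1.40743, 0.533775, -0.5097)–(-1.40743, 1.0226, -0.5097)  len=0.4888
  (v11,v14,v15) [-+-] → (-1.40743, 0.533775, -0.5097)–(-1.40743, -1.0226, -0.5097)  len=1.5564
  (v11,v15,v8) [--+] → (-1.82861, -0.22777, -0.5097)–(-1.82861, 1.3286, -0.5097)  len=1.5564
  (v8,v15,v12) [+-+] → (-1.82861, -0.22777, -0.5097)–(-1.82861, -1.3286, -0.5097)  len=1.1008
  (v14,v18,v15) [++-] → (-0.942538, -1.17364, -0.5097)–(-1.40743, -1.0226, -0.5097)  len=0.4888
  (v15,v18,v19) [-+-] → (-0.942538, -1.17364, -0.5097)–(0.537577, -1.65454, -0.5097)  len=1.5563
  (v15,v19,v12) [--+] → (-0.348491, -1.80951, -0.5097)–(-1.82861, -1.3286, -0.5097)  len=1.5563
  (v12,v19,v16) [+-+] → (-0.348491, -1.80951, -0.5097)–(0.698456, -2.14966, -0.5097)  len=1.1008
  (v18,v2,v19) [++-] → (0.824888, -1.25909, -0.5097)–(0.537577, -1.65454, -0.5097)  len=0.4888
  (v19,v2,v3) [-+-] → (0.824888, -1.25909, -0.5097)–(1.7397, 0, -0.5097)  len=1.5563
  (v19,v3,v16) [--+] → (1.61327, -0.890564, -0.5097)–(0.698456, -2.14966, -0.5097)  len=1.5563
  (v16,v3,v0) [+-+] → (1.61327, -0.890564, -0.5097)–(2.2603, 0, -0.5097)  len=1.1008

Chained into 2 loop(s):
  loop 1: 10 segments, perimeter = 10.2257
  loop 2: 10 segments, perimeter = 13.2857
Total perimeter = 23.511

loops=2 perimeter=23.511
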